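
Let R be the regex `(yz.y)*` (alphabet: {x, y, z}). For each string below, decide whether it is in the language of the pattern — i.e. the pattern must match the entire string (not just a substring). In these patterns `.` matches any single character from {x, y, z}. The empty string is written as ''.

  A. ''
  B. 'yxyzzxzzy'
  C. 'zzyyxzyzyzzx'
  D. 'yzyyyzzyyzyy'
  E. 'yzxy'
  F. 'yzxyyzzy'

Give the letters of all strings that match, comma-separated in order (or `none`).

A, D, E, F

A. '' → match
B. 'yxyzzxzzy' → no match
C. 'zzyyxzyzyzzx' → no match
D. 'yzyyyzzyyzyy' → match
E. 'yzxy' → match
F. 'yzxyyzzy' → match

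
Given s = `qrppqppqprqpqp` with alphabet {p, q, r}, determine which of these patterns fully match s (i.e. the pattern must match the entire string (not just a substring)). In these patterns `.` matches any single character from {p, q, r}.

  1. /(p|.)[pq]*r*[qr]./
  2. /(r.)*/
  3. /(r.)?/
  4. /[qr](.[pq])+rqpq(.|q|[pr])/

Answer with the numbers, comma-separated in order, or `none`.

1 → no match
2 → no match
3 → no match
4 → match

4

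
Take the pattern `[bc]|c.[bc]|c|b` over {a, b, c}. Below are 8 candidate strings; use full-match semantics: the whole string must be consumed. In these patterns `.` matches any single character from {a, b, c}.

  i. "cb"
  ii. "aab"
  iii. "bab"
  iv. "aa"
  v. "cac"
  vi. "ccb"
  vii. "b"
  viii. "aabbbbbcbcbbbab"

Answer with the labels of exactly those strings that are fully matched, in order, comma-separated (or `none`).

v, vi, vii

i → no match
ii → no match
iii → no match
iv → no match
v → match
vi → match
vii → match
viii → no match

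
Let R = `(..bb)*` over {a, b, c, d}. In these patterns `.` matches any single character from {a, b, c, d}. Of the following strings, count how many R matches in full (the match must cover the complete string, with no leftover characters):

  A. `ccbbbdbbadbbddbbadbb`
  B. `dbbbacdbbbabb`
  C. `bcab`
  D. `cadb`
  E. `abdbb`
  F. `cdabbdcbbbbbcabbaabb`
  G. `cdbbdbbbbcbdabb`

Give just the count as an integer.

A → match
B → no match
C → no match
D → no match
E → no match
F → no match
G → no match
Total matched: 1

1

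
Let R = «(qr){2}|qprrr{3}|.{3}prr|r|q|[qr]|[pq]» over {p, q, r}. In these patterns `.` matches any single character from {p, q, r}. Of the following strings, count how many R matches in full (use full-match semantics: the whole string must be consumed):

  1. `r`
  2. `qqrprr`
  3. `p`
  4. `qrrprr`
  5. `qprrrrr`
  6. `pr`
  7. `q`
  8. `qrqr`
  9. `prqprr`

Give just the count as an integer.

1. `r` → match
2. `qqrprr` → match
3. `p` → match
4. `qrrprr` → match
5. `qprrrrr` → match
6. `pr` → no match
7. `q` → match
8. `qrqr` → match
9. `prqprr` → match
Total matched: 8

8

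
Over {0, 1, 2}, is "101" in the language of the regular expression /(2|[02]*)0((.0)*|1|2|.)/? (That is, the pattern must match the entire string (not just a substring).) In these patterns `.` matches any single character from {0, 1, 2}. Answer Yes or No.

No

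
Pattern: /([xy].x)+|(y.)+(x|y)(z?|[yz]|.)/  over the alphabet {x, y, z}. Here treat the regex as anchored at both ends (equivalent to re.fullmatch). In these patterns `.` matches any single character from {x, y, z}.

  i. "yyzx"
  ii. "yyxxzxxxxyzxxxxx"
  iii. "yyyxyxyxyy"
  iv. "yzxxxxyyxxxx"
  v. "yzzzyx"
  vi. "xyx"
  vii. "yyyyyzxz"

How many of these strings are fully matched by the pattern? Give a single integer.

4

i → no match
ii → no match
iii → match
iv → match
v → no match
vi → match
vii → match
Total matched: 4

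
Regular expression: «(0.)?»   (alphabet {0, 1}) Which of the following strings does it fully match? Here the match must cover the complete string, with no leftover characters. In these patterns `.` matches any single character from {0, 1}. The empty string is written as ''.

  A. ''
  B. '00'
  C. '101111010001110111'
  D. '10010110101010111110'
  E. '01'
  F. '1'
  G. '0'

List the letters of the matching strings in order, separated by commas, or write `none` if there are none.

A. '' → match
B. '00' → match
C → no match
D → no match
E. '01' → match
F. '1' → no match
G. '0' → no match

A, B, E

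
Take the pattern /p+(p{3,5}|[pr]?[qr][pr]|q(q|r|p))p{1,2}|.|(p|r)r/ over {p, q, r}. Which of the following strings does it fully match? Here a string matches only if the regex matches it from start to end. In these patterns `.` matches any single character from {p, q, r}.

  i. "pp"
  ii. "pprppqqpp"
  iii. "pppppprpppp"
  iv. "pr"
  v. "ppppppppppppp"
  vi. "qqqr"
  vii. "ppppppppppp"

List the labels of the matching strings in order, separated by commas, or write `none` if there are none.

iv, v, vii

i. "pp" → no match
ii. "pprppqqpp" → no match
iii. "pppppprpppp" → no match
iv. "pr" → match
v → match
vi. "qqqr" → no match
vii. "ppppppppppp" → match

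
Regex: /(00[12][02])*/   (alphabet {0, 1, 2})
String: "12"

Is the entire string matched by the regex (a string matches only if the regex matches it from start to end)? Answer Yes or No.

No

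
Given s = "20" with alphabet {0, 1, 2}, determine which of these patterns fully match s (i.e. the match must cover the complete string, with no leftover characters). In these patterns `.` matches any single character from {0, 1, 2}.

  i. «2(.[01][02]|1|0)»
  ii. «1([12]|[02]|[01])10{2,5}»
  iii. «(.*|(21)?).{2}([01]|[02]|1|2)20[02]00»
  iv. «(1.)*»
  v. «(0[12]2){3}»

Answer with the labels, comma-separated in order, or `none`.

i

i → match
ii → no match — must start with "1"
iii → no match — must end with "00"
iv → no match
v → no match — must start with "0"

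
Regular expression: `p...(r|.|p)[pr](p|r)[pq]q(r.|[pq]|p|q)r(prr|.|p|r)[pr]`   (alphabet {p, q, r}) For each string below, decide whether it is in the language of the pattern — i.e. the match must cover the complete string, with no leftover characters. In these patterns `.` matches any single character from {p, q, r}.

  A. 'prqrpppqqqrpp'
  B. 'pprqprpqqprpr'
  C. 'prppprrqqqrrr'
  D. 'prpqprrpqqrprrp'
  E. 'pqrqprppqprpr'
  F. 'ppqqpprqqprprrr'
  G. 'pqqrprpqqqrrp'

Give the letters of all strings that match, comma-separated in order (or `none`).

A → match
B → match
C → match
D → match
E → match
F → match
G → match

A, B, C, D, E, F, G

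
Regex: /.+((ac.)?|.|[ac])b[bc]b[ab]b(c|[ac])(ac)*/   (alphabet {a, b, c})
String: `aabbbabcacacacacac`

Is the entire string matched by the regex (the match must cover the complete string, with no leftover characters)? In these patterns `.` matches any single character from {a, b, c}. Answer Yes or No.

Yes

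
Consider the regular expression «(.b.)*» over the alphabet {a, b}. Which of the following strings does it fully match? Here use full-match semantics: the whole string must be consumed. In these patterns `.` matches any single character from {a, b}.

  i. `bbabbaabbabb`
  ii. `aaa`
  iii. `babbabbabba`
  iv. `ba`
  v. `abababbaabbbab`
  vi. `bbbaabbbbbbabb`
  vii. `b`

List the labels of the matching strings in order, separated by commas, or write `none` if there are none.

i → match
ii → no match
iii → no match
iv → no match
v → no match
vi → no match
vii → no match

i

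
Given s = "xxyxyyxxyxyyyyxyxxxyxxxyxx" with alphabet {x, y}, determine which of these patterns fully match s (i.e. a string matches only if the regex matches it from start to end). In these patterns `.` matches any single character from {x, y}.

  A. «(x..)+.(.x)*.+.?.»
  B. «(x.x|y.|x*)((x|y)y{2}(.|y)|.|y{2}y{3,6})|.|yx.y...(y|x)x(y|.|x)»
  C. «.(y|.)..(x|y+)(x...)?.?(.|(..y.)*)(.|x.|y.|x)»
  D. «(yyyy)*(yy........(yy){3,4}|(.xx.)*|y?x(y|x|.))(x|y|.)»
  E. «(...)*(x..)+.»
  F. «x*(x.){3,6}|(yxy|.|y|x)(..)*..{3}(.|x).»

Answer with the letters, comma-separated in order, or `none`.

A → match
B → no match
C → no match
D → no match
E → no match
F → no match

A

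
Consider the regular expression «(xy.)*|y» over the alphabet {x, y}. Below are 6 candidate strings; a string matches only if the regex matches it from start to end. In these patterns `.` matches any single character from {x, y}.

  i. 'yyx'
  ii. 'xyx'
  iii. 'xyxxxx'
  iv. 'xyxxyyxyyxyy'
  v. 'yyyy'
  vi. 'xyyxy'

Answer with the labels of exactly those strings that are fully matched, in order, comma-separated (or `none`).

ii, iv

i → no match
ii → match
iii → no match
iv → match
v → no match
vi → no match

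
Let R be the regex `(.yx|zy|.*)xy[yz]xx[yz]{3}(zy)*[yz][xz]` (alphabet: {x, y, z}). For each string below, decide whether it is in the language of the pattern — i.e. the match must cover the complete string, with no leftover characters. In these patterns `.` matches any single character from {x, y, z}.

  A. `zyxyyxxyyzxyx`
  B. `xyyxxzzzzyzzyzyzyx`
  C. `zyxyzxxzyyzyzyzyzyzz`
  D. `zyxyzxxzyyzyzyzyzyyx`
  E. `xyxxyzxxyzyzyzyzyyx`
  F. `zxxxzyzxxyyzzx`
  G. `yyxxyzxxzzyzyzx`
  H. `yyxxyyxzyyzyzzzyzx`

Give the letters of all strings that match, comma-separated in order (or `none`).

A → no match
B → no match
C → match
D → match
E → match
F → no match
G → match
H → no match

C, D, E, G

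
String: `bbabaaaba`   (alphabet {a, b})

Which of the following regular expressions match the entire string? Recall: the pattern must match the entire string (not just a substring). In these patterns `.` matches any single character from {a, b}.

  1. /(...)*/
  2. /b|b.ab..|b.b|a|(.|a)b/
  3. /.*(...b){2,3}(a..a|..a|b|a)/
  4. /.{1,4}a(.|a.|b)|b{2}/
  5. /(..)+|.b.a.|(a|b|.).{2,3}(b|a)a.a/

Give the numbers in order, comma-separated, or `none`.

1 → match
2 → no match
3 → match
4 → no match
5 → no match

1, 3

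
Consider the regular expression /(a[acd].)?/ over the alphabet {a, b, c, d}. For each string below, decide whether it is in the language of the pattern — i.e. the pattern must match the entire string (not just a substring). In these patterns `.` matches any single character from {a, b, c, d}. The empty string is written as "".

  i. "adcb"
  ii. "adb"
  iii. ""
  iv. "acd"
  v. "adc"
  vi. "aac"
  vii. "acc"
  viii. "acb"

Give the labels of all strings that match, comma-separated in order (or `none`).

i. "adcb" → no match
ii. "adb" → match
iii. "" → match
iv. "acd" → match
v. "adc" → match
vi. "aac" → match
vii. "acc" → match
viii. "acb" → match

ii, iii, iv, v, vi, vii, viii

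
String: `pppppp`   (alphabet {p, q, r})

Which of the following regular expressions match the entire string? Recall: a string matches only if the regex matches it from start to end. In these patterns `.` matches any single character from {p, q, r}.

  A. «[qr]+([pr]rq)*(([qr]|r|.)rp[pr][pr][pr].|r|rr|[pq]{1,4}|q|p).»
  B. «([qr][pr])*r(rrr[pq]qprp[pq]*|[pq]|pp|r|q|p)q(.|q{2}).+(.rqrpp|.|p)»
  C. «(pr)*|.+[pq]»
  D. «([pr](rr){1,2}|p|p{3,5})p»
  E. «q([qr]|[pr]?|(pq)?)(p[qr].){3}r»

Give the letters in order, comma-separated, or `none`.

C, D

A → no match
B → no match
C → match
D → match
E → no match — must start with `q`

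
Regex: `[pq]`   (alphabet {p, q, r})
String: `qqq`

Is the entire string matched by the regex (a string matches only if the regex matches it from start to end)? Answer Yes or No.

No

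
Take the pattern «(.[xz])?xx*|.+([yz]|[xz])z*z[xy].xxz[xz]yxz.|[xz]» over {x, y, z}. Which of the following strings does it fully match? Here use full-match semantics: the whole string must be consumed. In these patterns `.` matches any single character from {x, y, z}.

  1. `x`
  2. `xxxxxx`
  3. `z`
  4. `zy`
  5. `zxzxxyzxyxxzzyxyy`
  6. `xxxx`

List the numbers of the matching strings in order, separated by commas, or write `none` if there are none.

1, 2, 3, 6

1 → match
2 → match
3 → match
4 → no match
5 → no match
6 → match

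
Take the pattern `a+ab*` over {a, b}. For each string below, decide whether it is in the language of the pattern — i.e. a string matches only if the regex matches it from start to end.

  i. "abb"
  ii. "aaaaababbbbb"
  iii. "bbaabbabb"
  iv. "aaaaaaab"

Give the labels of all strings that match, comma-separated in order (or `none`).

iv

i. "abb" → no match
ii. "aaaaababbbbb" → no match
iii. "bbaabbabb" → no match — must start with "a"
iv. "aaaaaaab" → match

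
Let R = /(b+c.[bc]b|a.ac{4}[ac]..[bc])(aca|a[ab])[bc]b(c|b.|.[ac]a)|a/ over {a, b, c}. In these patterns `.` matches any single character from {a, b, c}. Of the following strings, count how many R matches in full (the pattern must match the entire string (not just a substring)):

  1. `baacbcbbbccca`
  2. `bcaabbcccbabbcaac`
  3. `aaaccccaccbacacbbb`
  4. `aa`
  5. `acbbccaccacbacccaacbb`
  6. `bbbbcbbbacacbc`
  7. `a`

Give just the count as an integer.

1 → no match
2 → no match
3 → match
4 → no match
5 → no match
6 → match
7 → match
Total matched: 3

3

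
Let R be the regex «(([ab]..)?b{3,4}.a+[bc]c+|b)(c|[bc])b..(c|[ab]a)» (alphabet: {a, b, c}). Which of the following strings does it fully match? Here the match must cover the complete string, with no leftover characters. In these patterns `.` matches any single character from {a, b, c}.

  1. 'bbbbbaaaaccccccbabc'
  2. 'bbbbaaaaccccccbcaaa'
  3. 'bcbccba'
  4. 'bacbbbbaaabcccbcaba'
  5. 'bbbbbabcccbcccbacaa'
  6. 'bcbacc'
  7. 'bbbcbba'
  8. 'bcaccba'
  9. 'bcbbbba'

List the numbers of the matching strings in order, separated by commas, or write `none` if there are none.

1, 2, 3, 4, 6, 7, 9

1 → match
2 → match
3 → match
4 → match
5 → no match
6 → match
7 → match
8 → no match
9 → match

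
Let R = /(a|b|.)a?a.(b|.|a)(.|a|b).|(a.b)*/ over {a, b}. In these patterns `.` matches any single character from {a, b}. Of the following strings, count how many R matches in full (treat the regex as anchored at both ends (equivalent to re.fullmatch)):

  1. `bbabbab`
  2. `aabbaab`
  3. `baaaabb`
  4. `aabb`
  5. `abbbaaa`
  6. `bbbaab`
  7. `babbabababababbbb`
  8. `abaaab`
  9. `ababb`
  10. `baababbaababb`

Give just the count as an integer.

1

1 → no match
2 → no match
3 → match
4 → no match
5 → no match
6 → no match
7 → no match
8 → no match
9 → no match
10 → no match
Total matched: 1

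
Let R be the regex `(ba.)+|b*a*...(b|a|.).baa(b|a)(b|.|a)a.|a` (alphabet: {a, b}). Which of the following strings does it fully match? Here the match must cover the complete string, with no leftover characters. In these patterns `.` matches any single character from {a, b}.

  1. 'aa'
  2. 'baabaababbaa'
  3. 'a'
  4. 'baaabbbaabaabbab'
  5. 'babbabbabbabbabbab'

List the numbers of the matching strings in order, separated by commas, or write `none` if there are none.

2, 3, 4, 5

1 → no match
2 → match
3 → match
4 → match
5 → match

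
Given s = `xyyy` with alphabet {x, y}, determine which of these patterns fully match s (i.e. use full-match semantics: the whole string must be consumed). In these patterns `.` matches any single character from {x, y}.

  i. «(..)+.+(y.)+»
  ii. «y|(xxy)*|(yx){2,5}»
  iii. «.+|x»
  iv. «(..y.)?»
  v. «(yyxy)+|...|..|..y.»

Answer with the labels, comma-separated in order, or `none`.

i → no match
ii → no match
iii → match
iv → match
v → match

iii, iv, v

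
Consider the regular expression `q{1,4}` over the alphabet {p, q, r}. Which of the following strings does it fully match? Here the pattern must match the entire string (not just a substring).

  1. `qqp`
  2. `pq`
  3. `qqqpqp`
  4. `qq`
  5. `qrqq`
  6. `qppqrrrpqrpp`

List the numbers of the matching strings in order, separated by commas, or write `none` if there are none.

4

1 → no match — must end with `q`
2 → no match — must start with `q`
3 → no match — must end with `q`
4 → match
5 → no match
6 → no match — must end with `q`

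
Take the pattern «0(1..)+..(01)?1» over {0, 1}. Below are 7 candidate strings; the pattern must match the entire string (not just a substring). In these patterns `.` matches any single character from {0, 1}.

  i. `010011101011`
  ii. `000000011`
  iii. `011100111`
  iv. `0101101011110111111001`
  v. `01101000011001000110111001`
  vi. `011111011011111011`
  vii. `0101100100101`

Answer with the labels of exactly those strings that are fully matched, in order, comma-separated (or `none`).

i → match
ii → no match — must start with `01`
iii → no match
iv → no match
v → no match
vi → match
vii → match

i, vi, vii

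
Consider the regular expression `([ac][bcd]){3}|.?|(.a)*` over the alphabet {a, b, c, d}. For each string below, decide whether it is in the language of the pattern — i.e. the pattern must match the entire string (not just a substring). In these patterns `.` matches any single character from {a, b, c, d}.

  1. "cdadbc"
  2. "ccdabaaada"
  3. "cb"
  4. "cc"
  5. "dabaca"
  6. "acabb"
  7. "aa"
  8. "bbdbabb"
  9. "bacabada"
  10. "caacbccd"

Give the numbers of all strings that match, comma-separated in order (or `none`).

5, 7, 9

1 → no match
2 → no match
3 → no match
4 → no match
5 → match
6 → no match
7 → match
8 → no match
9 → match
10 → no match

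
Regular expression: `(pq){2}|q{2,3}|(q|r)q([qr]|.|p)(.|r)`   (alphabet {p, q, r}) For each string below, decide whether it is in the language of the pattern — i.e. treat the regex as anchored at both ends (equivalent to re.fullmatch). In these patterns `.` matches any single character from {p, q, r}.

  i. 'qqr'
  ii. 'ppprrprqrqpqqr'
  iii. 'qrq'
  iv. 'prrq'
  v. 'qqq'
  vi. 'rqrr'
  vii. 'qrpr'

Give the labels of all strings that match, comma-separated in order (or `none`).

i → no match
ii → no match
iii → no match
iv → no match
v → match
vi → match
vii → no match

v, vi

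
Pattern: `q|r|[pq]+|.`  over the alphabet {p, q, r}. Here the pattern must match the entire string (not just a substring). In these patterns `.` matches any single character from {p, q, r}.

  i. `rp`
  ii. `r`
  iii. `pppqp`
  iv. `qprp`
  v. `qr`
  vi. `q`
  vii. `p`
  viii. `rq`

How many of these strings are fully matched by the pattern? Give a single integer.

i → no match
ii → match
iii → match
iv → no match
v → no match
vi → match
vii → match
viii → no match
Total matched: 4

4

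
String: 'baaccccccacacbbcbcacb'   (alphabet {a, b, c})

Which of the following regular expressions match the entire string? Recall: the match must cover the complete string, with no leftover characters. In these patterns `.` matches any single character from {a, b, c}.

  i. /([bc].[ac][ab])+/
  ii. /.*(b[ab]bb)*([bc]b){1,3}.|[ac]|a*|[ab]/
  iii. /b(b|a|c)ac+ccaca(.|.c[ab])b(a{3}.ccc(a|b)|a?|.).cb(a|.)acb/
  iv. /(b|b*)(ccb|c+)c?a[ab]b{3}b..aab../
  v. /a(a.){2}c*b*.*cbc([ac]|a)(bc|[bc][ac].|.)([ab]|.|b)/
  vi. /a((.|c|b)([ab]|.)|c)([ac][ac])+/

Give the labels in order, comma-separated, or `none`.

iii

i → no match
ii → no match
iii → match
iv → no match
v → no match — must start with 'aa'
vi → no match — must start with 'a'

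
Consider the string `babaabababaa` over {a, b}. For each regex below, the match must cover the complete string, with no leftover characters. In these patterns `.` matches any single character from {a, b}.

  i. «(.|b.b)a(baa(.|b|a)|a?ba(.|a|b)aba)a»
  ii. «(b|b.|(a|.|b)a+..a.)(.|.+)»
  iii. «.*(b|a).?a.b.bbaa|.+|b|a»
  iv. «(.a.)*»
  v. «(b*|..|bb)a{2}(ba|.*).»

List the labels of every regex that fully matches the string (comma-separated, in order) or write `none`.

i → match
ii → match
iii → match
iv → no match
v → no match

i, ii, iii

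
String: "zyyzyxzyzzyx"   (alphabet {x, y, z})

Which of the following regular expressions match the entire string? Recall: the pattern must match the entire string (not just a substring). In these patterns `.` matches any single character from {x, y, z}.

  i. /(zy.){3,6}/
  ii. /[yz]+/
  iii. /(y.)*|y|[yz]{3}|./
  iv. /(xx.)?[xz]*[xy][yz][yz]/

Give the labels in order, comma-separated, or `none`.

i

i → match
ii → no match
iii → no match
iv → no match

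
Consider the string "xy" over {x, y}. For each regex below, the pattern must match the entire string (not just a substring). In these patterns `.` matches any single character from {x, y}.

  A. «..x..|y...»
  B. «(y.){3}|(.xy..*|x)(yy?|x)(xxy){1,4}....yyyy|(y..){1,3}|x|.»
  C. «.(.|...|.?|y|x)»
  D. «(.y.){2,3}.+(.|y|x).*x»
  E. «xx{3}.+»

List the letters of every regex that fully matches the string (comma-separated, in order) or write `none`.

A → no match
B → no match
C → match
D → no match — must end with "x"
E → no match — must start with "xx"

C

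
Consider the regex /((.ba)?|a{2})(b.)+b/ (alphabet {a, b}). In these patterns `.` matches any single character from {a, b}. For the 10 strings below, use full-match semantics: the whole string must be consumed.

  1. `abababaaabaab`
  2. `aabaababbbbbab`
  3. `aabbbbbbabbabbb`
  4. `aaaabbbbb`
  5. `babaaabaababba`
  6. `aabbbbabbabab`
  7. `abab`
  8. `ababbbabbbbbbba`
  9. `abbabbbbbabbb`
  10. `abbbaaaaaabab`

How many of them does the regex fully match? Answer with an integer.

0

1 → no match
2 → no match
3 → no match
4 → no match
5 → no match — must end with `b`
6 → no match
7 → no match
8 → no match — must end with `b`
9 → no match
10 → no match
Total matched: 0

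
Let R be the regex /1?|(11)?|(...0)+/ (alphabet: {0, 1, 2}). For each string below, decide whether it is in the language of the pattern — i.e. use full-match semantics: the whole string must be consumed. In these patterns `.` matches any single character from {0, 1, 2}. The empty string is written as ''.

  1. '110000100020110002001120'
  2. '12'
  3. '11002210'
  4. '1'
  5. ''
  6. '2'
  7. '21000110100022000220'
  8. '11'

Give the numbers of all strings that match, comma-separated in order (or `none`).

1 → match
2 → no match
3 → match
4 → match
5 → match
6 → no match
7 → match
8 → match

1, 3, 4, 5, 7, 8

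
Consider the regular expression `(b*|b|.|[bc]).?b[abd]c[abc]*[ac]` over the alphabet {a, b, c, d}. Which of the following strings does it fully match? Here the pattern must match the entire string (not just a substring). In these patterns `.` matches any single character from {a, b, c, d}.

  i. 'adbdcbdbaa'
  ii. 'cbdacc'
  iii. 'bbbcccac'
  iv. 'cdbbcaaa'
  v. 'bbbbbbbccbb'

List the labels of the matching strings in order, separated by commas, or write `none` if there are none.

iii, iv

i. 'adbdcbdbaa' → no match
ii. 'cbdacc' → no match
iii. 'bbbcccac' → match
iv. 'cdbbcaaa' → match
v. 'bbbbbbbccbb' → no match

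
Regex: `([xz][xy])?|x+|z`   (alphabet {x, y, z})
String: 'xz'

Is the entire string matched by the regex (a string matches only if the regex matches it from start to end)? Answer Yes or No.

No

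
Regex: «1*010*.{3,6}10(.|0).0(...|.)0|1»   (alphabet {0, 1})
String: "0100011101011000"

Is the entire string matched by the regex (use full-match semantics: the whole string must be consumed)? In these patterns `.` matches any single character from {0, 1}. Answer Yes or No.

Yes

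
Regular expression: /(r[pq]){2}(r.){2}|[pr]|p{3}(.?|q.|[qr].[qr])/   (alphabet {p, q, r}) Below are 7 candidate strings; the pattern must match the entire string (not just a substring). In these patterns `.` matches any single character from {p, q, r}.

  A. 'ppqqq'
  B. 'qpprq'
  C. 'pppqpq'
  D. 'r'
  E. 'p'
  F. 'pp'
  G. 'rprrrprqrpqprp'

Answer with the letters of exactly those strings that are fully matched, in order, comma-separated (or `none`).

A → no match
B → no match
C → match
D → match
E → match
F → no match
G → no match

C, D, E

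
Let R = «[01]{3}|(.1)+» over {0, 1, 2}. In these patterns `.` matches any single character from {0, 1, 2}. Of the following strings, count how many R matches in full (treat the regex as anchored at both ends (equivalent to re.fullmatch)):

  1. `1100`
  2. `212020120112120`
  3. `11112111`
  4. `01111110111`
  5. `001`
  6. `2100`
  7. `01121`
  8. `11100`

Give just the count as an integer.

2

1 → no match
2 → no match
3 → match
4 → no match
5 → match
6 → no match
7 → no match
8 → no match
Total matched: 2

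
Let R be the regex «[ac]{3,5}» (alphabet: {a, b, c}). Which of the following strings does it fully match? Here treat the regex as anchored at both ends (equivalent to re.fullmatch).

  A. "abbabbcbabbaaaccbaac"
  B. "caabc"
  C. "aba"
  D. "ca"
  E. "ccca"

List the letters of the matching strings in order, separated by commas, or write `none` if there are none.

A → no match
B. "caabc" → no match
C. "aba" → no match
D. "ca" → no match
E. "ccca" → match

E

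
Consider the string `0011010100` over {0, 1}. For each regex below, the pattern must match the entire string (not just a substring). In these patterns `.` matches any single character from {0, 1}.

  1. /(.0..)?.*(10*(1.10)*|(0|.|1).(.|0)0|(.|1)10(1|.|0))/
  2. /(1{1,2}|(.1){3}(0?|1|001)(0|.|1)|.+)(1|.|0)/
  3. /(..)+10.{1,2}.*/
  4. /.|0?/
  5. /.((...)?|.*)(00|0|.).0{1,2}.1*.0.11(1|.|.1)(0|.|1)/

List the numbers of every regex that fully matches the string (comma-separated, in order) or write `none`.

1 → match
2 → match
3 → no match
4 → no match
5 → no match

1, 2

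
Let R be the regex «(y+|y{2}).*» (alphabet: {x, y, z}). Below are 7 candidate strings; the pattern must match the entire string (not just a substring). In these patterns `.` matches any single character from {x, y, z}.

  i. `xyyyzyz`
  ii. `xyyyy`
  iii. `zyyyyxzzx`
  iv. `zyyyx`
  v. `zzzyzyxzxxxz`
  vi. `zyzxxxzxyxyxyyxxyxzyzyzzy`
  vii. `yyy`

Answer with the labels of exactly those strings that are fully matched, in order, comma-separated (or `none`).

vii

i → no match — must start with `y`
ii → no match — must start with `y`
iii → no match — must start with `y`
iv → no match — must start with `y`
v → no match — must start with `y`
vi → no match — must start with `y`
vii → match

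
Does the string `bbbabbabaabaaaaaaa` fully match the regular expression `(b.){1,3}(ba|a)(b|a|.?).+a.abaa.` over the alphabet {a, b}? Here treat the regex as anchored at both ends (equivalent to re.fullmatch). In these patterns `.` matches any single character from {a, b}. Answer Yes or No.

No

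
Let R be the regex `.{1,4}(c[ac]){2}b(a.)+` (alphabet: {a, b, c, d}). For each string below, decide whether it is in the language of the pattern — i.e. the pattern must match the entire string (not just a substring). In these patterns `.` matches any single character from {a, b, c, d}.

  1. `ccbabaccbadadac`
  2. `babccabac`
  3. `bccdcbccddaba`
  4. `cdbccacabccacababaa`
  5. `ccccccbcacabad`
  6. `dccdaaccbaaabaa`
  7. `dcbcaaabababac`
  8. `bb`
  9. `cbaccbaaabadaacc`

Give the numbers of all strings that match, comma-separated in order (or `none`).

1 → no match
2 → no match
3 → no match
4 → no match
5 → no match
6 → no match
7 → no match
8 → no match
9 → no match

none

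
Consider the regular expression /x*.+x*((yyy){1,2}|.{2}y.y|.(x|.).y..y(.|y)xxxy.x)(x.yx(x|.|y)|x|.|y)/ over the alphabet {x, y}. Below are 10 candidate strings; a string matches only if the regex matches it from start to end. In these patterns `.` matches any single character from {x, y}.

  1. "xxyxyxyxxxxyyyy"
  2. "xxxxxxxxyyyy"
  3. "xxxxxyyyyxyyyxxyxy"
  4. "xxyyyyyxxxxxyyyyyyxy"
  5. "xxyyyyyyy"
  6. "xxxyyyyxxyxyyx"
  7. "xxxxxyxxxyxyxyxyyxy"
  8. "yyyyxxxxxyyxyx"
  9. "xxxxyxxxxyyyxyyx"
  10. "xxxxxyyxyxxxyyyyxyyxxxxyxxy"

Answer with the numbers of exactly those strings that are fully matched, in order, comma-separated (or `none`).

1 → match
2 → match
3 → match
4 → no match
5 → match
6 → no match
7 → match
8 → match
9 → no match
10 → match

1, 2, 3, 5, 7, 8, 10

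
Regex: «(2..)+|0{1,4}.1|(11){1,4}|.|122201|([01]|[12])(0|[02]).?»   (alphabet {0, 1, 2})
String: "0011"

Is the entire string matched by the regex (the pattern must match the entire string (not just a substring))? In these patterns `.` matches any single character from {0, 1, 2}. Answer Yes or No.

Yes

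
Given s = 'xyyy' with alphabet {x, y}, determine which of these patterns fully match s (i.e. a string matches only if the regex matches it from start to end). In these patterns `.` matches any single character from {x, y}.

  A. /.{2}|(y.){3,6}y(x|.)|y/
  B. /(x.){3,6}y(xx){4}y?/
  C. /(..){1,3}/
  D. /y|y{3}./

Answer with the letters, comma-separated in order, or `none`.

A → no match
B → no match
C → match
D → no match — must start with 'y'

C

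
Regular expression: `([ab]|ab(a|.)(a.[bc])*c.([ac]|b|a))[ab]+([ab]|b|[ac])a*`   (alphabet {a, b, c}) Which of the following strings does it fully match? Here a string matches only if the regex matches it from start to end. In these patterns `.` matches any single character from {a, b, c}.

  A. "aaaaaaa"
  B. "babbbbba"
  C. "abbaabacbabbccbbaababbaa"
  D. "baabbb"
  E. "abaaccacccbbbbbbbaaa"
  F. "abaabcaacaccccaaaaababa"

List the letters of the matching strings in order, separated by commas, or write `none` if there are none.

A, B, C, D, E, F

A → match
B → match
C → match
D → match
E → match
F → match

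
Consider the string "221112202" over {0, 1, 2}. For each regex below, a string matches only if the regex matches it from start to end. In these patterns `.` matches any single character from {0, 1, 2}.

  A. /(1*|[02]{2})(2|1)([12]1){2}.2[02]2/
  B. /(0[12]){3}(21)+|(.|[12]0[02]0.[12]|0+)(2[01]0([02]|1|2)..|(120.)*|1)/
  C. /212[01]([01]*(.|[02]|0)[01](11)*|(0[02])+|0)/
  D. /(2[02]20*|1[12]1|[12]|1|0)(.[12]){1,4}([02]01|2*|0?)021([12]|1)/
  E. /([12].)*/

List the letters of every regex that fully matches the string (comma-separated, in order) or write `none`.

A → match
B → no match
C → no match — must start with "212"
D → no match
E → no match

A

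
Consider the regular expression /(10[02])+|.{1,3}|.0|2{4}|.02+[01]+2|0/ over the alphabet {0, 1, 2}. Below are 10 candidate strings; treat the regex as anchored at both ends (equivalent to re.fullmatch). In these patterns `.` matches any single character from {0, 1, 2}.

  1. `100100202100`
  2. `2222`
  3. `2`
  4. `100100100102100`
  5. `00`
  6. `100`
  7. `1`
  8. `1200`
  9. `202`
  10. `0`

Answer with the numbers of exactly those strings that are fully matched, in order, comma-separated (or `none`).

2, 3, 4, 5, 6, 7, 9, 10

1 → no match
2 → match
3 → match
4 → match
5 → match
6 → match
7 → match
8 → no match
9 → match
10 → match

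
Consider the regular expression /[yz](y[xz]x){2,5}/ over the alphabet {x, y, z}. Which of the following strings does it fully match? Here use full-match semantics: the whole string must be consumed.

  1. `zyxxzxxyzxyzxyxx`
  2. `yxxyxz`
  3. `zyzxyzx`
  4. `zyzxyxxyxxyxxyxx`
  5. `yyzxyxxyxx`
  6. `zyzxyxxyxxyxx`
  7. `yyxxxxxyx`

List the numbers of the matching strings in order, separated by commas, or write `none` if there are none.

3, 4, 5, 6

1 → no match
2. `yxxyxz` → no match — must end with `x`
3. `zyzxyzx` → match
4 → match
5. `yyzxyxxyxx` → match
6 → match
7. `yyxxxxxyx` → no match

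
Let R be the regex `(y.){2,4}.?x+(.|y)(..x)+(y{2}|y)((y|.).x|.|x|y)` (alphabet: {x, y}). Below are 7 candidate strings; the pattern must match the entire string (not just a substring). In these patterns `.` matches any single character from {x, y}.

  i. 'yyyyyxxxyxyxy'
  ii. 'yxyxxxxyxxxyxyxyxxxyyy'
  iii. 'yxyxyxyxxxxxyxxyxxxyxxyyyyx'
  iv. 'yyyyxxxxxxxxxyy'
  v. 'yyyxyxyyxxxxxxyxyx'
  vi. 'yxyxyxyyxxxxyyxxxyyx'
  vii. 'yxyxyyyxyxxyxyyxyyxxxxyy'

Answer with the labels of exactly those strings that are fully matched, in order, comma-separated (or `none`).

iv, v

i → no match
ii → no match
iii → no match
iv → match
v → match
vi → no match
vii → no match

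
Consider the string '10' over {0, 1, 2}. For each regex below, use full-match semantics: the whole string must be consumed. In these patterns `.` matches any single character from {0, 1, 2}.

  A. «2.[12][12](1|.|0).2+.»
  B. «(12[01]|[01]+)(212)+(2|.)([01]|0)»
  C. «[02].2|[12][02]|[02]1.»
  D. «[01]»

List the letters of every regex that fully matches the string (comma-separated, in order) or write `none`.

A → no match — must start with '2'
B → no match
C → match
D → no match

C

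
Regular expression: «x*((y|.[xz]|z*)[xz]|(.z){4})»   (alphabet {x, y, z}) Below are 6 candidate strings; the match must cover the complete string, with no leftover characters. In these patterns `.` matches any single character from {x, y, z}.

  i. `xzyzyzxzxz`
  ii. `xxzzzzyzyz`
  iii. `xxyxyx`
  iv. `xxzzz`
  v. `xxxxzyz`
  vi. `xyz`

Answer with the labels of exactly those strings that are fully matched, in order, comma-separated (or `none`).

ii, iv, vi

i → no match
ii → match
iii → no match
iv → match
v → no match
vi → match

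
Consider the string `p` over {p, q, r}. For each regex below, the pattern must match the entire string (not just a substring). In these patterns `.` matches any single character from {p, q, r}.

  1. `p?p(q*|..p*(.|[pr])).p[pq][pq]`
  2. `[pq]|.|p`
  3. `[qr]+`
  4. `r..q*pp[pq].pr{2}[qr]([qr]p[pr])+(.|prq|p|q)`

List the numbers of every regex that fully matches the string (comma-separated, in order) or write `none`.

2

1 → no match
2 → match
3 → no match
4 → no match — must start with `r`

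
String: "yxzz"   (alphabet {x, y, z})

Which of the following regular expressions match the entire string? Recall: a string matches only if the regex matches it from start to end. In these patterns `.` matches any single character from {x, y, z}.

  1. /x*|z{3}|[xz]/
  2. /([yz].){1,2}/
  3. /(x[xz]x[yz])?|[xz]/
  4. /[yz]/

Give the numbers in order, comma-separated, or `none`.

2

1 → no match
2 → match
3 → no match
4 → no match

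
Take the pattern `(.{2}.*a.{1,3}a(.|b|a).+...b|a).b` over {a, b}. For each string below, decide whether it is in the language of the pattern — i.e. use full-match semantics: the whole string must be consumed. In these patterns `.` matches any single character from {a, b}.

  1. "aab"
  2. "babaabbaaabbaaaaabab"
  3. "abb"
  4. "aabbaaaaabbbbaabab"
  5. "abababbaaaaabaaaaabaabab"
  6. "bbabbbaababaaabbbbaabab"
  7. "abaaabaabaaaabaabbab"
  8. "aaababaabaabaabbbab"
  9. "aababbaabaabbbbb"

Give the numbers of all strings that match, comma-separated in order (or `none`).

1 → match
2 → match
3 → match
4 → match
5 → match
6 → match
7 → match
8 → match
9 → match

1, 2, 3, 4, 5, 6, 7, 8, 9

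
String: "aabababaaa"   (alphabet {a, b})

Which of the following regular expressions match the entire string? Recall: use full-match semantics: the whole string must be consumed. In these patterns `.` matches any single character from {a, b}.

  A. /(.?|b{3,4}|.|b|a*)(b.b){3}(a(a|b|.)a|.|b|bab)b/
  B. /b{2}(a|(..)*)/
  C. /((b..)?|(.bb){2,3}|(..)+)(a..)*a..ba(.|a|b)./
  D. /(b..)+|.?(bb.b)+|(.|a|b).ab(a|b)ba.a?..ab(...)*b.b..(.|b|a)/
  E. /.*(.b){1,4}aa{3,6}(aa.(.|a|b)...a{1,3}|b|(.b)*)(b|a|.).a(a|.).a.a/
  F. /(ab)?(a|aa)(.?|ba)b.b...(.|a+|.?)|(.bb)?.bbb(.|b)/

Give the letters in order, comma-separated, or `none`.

A → no match — must end with "b"
B → no match — must start with "b"
C → match
D → no match
E → no match
F → match

C, F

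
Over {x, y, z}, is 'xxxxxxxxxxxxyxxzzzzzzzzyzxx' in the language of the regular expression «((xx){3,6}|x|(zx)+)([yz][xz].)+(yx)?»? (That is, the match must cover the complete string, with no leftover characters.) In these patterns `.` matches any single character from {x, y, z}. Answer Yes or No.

Yes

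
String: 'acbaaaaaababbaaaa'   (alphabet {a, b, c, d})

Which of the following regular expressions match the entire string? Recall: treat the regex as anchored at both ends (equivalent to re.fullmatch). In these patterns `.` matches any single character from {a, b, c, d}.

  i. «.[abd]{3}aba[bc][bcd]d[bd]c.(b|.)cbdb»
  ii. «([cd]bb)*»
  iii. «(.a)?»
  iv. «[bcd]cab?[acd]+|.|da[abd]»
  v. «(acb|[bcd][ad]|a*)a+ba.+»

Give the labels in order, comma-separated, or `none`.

v

i → no match — must end with 'cbdb'
ii → no match
iii → no match
iv → no match
v → match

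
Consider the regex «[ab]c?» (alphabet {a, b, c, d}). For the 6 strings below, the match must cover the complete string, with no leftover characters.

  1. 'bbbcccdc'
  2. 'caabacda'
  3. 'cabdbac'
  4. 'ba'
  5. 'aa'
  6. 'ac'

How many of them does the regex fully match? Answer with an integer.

1 → no match
2 → no match
3 → no match
4 → no match
5 → no match
6 → match
Total matched: 1

1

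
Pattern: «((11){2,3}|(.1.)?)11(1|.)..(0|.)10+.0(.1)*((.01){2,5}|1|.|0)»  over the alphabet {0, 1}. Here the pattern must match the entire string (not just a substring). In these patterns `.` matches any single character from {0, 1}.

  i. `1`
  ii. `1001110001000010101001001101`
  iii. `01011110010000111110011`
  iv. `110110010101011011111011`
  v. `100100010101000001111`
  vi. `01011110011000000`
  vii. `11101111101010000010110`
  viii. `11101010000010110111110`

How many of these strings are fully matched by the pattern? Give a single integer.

2

i → no match
ii → no match
iii → no match
iv → match
v → no match
vi → no match
vii → no match
viii → match
Total matched: 2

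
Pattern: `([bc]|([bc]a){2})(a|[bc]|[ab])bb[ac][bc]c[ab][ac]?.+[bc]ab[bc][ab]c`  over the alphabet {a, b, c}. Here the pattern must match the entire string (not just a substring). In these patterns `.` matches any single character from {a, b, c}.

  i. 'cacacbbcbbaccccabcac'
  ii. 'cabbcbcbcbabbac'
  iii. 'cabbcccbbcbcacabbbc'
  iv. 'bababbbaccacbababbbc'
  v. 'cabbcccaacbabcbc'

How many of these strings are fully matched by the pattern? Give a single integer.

4

i → no match
ii → match
iii → match
iv → match
v → match
Total matched: 4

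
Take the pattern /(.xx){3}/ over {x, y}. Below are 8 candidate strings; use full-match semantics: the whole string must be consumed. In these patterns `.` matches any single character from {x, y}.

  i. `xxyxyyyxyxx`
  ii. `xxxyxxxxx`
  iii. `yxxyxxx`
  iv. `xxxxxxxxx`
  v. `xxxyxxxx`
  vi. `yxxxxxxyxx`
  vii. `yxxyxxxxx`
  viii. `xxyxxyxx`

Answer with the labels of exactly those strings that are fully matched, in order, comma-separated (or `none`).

ii, iv, vii

i. `xxyxyyyxyxx` → no match
ii. `xxxyxxxxx` → match
iii. `yxxyxxx` → no match
iv. `xxxxxxxxx` → match
v. `xxxyxxxx` → no match
vi. `yxxxxxxyxx` → no match
vii. `yxxyxxxxx` → match
viii. `xxyxxyxx` → no match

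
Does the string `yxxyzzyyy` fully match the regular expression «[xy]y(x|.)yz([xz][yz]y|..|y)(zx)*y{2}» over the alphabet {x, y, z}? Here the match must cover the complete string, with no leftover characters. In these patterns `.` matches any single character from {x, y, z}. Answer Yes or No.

No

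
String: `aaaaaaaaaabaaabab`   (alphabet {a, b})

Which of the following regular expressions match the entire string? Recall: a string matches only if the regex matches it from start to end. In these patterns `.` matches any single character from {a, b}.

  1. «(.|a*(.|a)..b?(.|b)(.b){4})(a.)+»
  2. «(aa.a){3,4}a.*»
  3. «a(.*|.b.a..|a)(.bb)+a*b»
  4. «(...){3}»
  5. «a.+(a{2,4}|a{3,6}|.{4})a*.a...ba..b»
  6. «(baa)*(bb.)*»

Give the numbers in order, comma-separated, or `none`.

1, 2

1 → match
2 → match
3 → no match
4 → no match
5 → no match
6 → no match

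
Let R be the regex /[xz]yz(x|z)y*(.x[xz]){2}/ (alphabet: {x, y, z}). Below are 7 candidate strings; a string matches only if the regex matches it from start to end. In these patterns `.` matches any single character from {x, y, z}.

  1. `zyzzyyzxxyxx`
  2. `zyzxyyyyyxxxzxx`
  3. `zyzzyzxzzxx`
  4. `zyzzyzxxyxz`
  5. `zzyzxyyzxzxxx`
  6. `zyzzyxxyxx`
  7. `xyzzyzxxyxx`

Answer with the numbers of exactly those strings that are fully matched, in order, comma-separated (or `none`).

1 → match
2 → match
3 → match
4 → match
5 → no match
6 → match
7 → match

1, 2, 3, 4, 6, 7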